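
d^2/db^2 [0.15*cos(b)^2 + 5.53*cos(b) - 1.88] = -5.53*cos(b) - 0.3*cos(2*b)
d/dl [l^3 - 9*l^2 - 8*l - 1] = 3*l^2 - 18*l - 8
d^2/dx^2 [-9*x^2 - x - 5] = -18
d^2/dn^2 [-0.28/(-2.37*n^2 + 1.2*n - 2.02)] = (-3.145464*n^2 + 1.59264*n + 0.28*(4.74*n - 1.2)*(9.48*n - 2.4) - 2.680944)/(2.37*n^2 - 1.2*n + 2.02)^3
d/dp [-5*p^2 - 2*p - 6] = -10*p - 2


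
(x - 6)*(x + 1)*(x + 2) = x^3 - 3*x^2 - 16*x - 12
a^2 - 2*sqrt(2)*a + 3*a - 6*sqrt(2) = (a + 3)*(a - 2*sqrt(2))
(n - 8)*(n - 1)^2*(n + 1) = n^4 - 9*n^3 + 7*n^2 + 9*n - 8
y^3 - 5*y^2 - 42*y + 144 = (y - 8)*(y - 3)*(y + 6)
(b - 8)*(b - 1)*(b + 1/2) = b^3 - 17*b^2/2 + 7*b/2 + 4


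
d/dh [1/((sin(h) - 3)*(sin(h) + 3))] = -sin(2*h)/((sin(h) - 3)^2*(sin(h) + 3)^2)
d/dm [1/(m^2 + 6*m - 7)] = 2*(-m - 3)/(m^2 + 6*m - 7)^2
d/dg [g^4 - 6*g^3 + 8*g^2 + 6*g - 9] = 4*g^3 - 18*g^2 + 16*g + 6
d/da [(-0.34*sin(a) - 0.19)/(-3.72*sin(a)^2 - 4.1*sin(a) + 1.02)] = (-1.4136*sin(a) + 0.6324*cos(2*a) - 1.7582)*cos(a)/(3.72*sin(a)^2 + 4.1*sin(a) - 1.02)^2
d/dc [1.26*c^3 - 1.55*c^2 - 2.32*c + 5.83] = 3.78*c^2 - 3.1*c - 2.32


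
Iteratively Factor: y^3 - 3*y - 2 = (y + 1)*(y^2 - y - 2) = (y + 1)^2*(y - 2)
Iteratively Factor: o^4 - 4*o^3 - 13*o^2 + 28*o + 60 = (o + 2)*(o^3 - 6*o^2 - o + 30) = (o + 2)^2*(o^2 - 8*o + 15) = (o - 5)*(o + 2)^2*(o - 3)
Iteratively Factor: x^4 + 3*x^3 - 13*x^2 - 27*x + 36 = (x - 3)*(x^3 + 6*x^2 + 5*x - 12) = (x - 3)*(x + 4)*(x^2 + 2*x - 3) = (x - 3)*(x - 1)*(x + 4)*(x + 3)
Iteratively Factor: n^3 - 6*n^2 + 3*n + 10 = (n - 2)*(n^2 - 4*n - 5) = (n - 5)*(n - 2)*(n + 1)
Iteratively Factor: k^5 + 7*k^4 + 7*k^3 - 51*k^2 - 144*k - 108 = (k - 3)*(k^4 + 10*k^3 + 37*k^2 + 60*k + 36) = (k - 3)*(k + 3)*(k^3 + 7*k^2 + 16*k + 12) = (k - 3)*(k + 3)^2*(k^2 + 4*k + 4) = (k - 3)*(k + 2)*(k + 3)^2*(k + 2)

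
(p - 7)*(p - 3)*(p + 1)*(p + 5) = p^4 - 4*p^3 - 34*p^2 + 76*p + 105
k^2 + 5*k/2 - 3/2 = (k - 1/2)*(k + 3)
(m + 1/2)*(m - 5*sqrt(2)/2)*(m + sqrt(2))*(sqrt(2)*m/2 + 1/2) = sqrt(2)*m^4/2 - m^3 + sqrt(2)*m^3/4 - 13*sqrt(2)*m^2/4 - m^2/2 - 5*m/2 - 13*sqrt(2)*m/8 - 5/4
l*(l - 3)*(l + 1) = l^3 - 2*l^2 - 3*l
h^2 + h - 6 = (h - 2)*(h + 3)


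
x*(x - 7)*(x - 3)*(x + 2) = x^4 - 8*x^3 + x^2 + 42*x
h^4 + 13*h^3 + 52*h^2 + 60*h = h*(h + 2)*(h + 5)*(h + 6)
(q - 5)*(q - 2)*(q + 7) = q^3 - 39*q + 70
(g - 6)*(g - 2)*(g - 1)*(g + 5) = g^4 - 4*g^3 - 25*g^2 + 88*g - 60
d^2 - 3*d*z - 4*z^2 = (d - 4*z)*(d + z)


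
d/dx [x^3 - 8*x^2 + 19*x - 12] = 3*x^2 - 16*x + 19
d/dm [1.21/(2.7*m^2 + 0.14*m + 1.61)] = (-6.534*m - 0.1694)/(2.7*m^2 + 0.14*m + 1.61)^2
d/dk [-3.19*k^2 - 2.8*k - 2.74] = -6.38*k - 2.8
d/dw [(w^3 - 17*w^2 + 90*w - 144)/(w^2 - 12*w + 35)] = (w^4 - 24*w^3 + 219*w^2 - 902*w + 1422)/(w^4 - 24*w^3 + 214*w^2 - 840*w + 1225)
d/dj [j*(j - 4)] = 2*j - 4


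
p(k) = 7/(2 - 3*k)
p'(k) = 21/(2 - 3*k)^2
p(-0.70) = 1.71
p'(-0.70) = 1.25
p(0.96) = -7.95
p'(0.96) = 27.12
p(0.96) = -7.95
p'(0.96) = 27.12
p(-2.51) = 0.73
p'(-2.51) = 0.23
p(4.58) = -0.60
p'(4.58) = 0.15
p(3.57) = -0.80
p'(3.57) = 0.28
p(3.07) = -0.97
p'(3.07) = 0.40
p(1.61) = -2.47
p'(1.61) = 2.62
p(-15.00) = 0.15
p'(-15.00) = 0.01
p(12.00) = -0.21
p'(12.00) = 0.02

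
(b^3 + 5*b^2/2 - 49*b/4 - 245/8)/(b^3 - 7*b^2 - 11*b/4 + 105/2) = (b + 7/2)/(b - 6)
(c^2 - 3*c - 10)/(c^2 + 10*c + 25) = (c^2 - 3*c - 10)/(c^2 + 10*c + 25)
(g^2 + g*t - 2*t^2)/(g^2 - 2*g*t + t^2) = (-g - 2*t)/(-g + t)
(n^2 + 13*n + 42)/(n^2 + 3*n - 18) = (n + 7)/(n - 3)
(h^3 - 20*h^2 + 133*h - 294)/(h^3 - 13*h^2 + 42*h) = (h - 7)/h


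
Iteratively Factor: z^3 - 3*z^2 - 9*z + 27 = (z - 3)*(z^2 - 9) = (z - 3)^2*(z + 3)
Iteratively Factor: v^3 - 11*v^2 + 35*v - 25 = (v - 1)*(v^2 - 10*v + 25) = (v - 5)*(v - 1)*(v - 5)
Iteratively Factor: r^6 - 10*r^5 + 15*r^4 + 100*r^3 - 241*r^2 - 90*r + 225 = (r + 3)*(r^5 - 13*r^4 + 54*r^3 - 62*r^2 - 55*r + 75) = (r - 5)*(r + 3)*(r^4 - 8*r^3 + 14*r^2 + 8*r - 15) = (r - 5)^2*(r + 3)*(r^3 - 3*r^2 - r + 3) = (r - 5)^2*(r + 1)*(r + 3)*(r^2 - 4*r + 3) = (r - 5)^2*(r - 3)*(r + 1)*(r + 3)*(r - 1)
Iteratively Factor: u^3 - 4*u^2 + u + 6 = (u + 1)*(u^2 - 5*u + 6) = (u - 3)*(u + 1)*(u - 2)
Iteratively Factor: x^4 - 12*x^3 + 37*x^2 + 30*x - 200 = (x - 4)*(x^3 - 8*x^2 + 5*x + 50) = (x - 5)*(x - 4)*(x^2 - 3*x - 10) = (x - 5)*(x - 4)*(x + 2)*(x - 5)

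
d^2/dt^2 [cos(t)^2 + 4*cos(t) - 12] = -4*cos(t) - 2*cos(2*t)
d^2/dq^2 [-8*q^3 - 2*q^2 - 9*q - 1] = -48*q - 4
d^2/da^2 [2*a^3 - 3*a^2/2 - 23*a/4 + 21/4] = 12*a - 3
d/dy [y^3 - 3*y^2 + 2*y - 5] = 3*y^2 - 6*y + 2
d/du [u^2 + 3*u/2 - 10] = 2*u + 3/2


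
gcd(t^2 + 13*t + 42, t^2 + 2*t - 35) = t + 7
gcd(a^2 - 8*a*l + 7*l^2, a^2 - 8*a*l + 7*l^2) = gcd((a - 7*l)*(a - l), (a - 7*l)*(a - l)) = a^2 - 8*a*l + 7*l^2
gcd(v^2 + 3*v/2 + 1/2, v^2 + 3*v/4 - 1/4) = v + 1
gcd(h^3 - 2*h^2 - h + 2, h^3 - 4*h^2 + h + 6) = h^2 - h - 2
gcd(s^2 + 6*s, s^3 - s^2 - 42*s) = s^2 + 6*s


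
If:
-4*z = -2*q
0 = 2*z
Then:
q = 0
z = 0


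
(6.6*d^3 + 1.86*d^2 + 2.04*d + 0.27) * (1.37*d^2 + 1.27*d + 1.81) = 9.042*d^5 + 10.9302*d^4 + 17.103*d^3 + 6.3273*d^2 + 4.0353*d + 0.4887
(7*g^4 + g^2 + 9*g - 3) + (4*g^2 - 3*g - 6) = 7*g^4 + 5*g^2 + 6*g - 9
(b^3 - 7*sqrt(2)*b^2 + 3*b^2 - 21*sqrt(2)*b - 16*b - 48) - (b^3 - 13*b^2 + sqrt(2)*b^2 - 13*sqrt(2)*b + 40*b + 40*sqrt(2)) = -8*sqrt(2)*b^2 + 16*b^2 - 56*b - 8*sqrt(2)*b - 40*sqrt(2) - 48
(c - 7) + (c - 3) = 2*c - 10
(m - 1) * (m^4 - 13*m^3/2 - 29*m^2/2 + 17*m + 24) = m^5 - 15*m^4/2 - 8*m^3 + 63*m^2/2 + 7*m - 24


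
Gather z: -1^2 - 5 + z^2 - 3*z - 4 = z^2 - 3*z - 10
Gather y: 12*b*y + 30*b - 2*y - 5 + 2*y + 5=12*b*y + 30*b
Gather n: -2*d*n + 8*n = n*(8 - 2*d)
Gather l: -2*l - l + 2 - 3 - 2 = -3*l - 3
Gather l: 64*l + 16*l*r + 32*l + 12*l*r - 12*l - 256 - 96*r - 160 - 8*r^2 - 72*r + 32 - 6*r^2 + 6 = l*(28*r + 84) - 14*r^2 - 168*r - 378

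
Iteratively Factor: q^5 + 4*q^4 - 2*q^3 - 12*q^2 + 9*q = (q - 1)*(q^4 + 5*q^3 + 3*q^2 - 9*q) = (q - 1)*(q + 3)*(q^3 + 2*q^2 - 3*q) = (q - 1)^2*(q + 3)*(q^2 + 3*q) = (q - 1)^2*(q + 3)^2*(q)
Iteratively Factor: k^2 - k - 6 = (k + 2)*(k - 3)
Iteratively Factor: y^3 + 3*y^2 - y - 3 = (y + 1)*(y^2 + 2*y - 3) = (y - 1)*(y + 1)*(y + 3)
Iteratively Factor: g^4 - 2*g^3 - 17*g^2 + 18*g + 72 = (g + 2)*(g^3 - 4*g^2 - 9*g + 36) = (g - 4)*(g + 2)*(g^2 - 9) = (g - 4)*(g + 2)*(g + 3)*(g - 3)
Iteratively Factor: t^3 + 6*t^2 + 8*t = (t + 4)*(t^2 + 2*t) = (t + 2)*(t + 4)*(t)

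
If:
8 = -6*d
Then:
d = -4/3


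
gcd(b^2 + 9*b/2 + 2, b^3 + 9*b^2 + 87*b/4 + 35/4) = b + 1/2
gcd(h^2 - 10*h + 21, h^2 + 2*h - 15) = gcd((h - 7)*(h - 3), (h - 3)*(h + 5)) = h - 3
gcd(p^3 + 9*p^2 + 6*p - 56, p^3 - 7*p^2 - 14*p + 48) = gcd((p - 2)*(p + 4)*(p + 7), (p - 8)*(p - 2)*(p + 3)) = p - 2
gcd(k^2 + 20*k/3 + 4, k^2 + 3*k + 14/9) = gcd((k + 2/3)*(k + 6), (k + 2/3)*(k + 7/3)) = k + 2/3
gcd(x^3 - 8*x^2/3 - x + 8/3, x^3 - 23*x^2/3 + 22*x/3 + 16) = x^2 - 5*x/3 - 8/3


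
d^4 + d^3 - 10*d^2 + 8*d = d*(d - 2)*(d - 1)*(d + 4)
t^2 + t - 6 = (t - 2)*(t + 3)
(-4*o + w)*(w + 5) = -4*o*w - 20*o + w^2 + 5*w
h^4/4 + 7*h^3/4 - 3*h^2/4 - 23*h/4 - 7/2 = (h/4 + 1/4)*(h - 2)*(h + 1)*(h + 7)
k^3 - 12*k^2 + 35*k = k*(k - 7)*(k - 5)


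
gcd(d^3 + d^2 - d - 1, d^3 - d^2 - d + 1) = d^2 - 1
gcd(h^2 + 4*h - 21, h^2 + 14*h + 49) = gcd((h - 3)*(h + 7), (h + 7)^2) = h + 7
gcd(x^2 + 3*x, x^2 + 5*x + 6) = x + 3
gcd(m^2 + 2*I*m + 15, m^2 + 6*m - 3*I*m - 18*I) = m - 3*I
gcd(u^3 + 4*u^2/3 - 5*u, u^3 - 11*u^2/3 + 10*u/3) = u^2 - 5*u/3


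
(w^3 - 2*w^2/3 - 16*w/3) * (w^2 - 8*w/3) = w^5 - 10*w^4/3 - 32*w^3/9 + 128*w^2/9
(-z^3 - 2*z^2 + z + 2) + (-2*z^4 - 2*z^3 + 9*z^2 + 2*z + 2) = -2*z^4 - 3*z^3 + 7*z^2 + 3*z + 4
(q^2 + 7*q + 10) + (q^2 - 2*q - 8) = 2*q^2 + 5*q + 2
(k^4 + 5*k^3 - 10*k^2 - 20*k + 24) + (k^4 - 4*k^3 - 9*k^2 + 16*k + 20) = 2*k^4 + k^3 - 19*k^2 - 4*k + 44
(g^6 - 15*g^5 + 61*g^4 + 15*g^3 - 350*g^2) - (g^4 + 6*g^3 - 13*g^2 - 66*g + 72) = g^6 - 15*g^5 + 60*g^4 + 9*g^3 - 337*g^2 + 66*g - 72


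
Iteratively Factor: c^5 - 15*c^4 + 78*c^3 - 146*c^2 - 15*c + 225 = (c - 3)*(c^4 - 12*c^3 + 42*c^2 - 20*c - 75) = (c - 5)*(c - 3)*(c^3 - 7*c^2 + 7*c + 15) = (c - 5)*(c - 3)^2*(c^2 - 4*c - 5) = (c - 5)*(c - 3)^2*(c + 1)*(c - 5)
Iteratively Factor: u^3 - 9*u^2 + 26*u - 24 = (u - 3)*(u^2 - 6*u + 8) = (u - 4)*(u - 3)*(u - 2)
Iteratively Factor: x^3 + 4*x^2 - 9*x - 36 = (x + 3)*(x^2 + x - 12) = (x - 3)*(x + 3)*(x + 4)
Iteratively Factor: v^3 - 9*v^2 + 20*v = (v - 4)*(v^2 - 5*v) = v*(v - 4)*(v - 5)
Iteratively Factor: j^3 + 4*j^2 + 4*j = (j + 2)*(j^2 + 2*j) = j*(j + 2)*(j + 2)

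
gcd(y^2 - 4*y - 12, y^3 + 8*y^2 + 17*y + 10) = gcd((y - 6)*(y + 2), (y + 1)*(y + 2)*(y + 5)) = y + 2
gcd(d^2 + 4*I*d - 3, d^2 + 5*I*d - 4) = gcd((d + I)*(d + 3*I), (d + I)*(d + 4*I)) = d + I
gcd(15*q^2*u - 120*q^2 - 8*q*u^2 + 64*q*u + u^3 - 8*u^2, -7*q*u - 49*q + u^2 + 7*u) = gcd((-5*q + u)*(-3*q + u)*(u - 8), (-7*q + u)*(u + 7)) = 1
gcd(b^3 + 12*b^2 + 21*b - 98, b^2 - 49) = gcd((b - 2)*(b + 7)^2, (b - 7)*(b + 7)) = b + 7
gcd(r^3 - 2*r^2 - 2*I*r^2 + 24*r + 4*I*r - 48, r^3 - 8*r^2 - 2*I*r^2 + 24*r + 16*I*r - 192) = r^2 - 2*I*r + 24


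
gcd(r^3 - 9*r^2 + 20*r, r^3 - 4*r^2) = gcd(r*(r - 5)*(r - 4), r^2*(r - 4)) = r^2 - 4*r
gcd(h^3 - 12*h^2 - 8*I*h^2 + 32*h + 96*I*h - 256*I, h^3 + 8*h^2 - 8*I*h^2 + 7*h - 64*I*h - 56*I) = h - 8*I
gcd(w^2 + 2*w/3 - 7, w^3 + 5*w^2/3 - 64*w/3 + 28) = w - 7/3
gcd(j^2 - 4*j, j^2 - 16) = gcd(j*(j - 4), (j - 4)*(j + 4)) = j - 4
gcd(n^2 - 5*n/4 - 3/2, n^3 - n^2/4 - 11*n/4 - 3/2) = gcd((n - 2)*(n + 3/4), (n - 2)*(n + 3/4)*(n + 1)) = n^2 - 5*n/4 - 3/2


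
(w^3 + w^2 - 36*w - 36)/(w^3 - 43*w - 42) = (w - 6)/(w - 7)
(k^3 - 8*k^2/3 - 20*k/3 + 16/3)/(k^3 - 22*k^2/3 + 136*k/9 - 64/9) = 3*(k + 2)/(3*k - 8)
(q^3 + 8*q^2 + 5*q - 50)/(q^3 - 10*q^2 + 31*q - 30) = (q^2 + 10*q + 25)/(q^2 - 8*q + 15)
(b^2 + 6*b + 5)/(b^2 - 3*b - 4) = (b + 5)/(b - 4)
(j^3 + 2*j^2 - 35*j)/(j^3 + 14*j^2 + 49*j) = (j - 5)/(j + 7)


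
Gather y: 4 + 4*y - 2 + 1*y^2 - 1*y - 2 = y^2 + 3*y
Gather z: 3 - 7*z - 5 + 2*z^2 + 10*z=2*z^2 + 3*z - 2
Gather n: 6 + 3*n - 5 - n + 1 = 2*n + 2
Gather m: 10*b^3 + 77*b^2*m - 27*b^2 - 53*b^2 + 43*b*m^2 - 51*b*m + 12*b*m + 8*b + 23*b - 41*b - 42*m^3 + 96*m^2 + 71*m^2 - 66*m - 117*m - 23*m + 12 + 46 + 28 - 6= 10*b^3 - 80*b^2 - 10*b - 42*m^3 + m^2*(43*b + 167) + m*(77*b^2 - 39*b - 206) + 80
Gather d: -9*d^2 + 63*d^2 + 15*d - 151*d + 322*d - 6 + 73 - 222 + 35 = 54*d^2 + 186*d - 120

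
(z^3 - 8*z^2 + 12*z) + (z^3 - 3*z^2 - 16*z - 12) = 2*z^3 - 11*z^2 - 4*z - 12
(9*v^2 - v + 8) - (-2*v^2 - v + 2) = 11*v^2 + 6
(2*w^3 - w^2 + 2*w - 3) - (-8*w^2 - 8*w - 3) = 2*w^3 + 7*w^2 + 10*w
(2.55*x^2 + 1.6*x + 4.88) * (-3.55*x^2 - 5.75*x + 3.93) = -9.0525*x^4 - 20.3425*x^3 - 16.5025*x^2 - 21.772*x + 19.1784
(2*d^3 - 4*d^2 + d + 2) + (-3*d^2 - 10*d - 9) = 2*d^3 - 7*d^2 - 9*d - 7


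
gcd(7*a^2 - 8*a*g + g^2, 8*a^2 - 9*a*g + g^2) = a - g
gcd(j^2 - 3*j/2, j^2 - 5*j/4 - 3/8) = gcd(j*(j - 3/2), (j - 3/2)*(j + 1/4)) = j - 3/2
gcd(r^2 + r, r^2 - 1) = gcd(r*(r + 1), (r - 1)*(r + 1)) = r + 1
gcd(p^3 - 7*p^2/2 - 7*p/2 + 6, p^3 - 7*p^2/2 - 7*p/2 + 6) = p^3 - 7*p^2/2 - 7*p/2 + 6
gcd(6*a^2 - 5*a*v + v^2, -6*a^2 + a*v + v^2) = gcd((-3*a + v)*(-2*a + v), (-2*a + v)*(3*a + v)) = -2*a + v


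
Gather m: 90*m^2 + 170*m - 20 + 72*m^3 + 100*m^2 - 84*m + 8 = 72*m^3 + 190*m^2 + 86*m - 12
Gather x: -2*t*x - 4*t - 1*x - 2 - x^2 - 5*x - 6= -4*t - x^2 + x*(-2*t - 6) - 8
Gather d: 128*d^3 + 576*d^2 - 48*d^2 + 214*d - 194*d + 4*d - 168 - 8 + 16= 128*d^3 + 528*d^2 + 24*d - 160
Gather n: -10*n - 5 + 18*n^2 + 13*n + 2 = 18*n^2 + 3*n - 3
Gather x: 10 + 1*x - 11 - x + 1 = 0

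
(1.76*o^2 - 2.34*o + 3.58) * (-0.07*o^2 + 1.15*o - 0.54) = -0.1232*o^4 + 2.1878*o^3 - 3.892*o^2 + 5.3806*o - 1.9332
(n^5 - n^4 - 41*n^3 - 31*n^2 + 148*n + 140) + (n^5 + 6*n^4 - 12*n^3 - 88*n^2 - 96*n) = 2*n^5 + 5*n^4 - 53*n^3 - 119*n^2 + 52*n + 140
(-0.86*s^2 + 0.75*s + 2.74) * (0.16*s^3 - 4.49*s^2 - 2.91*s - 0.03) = -0.1376*s^5 + 3.9814*s^4 - 0.4265*s^3 - 14.4593*s^2 - 7.9959*s - 0.0822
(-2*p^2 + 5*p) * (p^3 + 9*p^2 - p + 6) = -2*p^5 - 13*p^4 + 47*p^3 - 17*p^2 + 30*p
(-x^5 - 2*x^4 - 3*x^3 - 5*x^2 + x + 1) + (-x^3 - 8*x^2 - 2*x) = -x^5 - 2*x^4 - 4*x^3 - 13*x^2 - x + 1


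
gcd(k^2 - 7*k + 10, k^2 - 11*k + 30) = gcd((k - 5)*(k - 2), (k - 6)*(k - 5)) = k - 5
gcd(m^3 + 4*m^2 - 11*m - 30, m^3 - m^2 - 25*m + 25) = m + 5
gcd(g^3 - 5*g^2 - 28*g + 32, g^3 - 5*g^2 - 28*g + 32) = g^3 - 5*g^2 - 28*g + 32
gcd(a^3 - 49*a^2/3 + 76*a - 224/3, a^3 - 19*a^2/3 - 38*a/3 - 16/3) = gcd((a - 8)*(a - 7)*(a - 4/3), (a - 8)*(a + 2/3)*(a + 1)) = a - 8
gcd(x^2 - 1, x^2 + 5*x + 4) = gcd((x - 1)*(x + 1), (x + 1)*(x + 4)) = x + 1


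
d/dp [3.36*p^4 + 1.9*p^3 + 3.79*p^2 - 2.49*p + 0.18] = 13.44*p^3 + 5.7*p^2 + 7.58*p - 2.49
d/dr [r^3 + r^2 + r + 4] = 3*r^2 + 2*r + 1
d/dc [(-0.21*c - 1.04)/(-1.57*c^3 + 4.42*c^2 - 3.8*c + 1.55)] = (-0.6594*c^3 - 3.9702*c^2 + 9.1936*c - 4.2775)/(2.4649*c^6 - 13.8788*c^5 + 31.4684*c^4 - 38.459*c^3 + 28.142*c^2 - 11.78*c + 2.4025)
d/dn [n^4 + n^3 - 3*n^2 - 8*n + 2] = 4*n^3 + 3*n^2 - 6*n - 8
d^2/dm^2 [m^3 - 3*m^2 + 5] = 6*m - 6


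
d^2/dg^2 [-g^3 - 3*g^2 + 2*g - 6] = -6*g - 6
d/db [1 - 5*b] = -5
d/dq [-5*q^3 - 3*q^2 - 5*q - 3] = -15*q^2 - 6*q - 5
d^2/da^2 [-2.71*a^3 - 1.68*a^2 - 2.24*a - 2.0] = -16.26*a - 3.36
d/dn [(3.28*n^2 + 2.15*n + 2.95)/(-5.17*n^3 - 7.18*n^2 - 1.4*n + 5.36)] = (16.9576*n^4 + 22.231*n^3 + 56.5995*n^2 + 77.5236*n + 15.654)/(26.7289*n^6 + 74.2412*n^5 + 66.0284*n^4 - 35.3184*n^3 - 75.0096*n^2 - 15.008*n + 28.7296)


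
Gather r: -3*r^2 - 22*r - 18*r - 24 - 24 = -3*r^2 - 40*r - 48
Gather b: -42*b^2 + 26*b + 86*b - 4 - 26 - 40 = -42*b^2 + 112*b - 70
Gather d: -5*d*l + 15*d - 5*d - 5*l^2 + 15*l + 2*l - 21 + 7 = d*(10 - 5*l) - 5*l^2 + 17*l - 14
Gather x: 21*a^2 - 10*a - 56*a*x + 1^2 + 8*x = 21*a^2 - 10*a + x*(8 - 56*a) + 1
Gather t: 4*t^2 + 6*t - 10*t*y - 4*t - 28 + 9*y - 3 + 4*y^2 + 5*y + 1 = 4*t^2 + t*(2 - 10*y) + 4*y^2 + 14*y - 30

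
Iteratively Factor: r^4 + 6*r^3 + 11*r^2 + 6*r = (r)*(r^3 + 6*r^2 + 11*r + 6) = r*(r + 1)*(r^2 + 5*r + 6) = r*(r + 1)*(r + 2)*(r + 3)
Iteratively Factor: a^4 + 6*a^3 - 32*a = (a - 2)*(a^3 + 8*a^2 + 16*a) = (a - 2)*(a + 4)*(a^2 + 4*a) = a*(a - 2)*(a + 4)*(a + 4)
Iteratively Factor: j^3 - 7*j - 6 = (j + 1)*(j^2 - j - 6) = (j + 1)*(j + 2)*(j - 3)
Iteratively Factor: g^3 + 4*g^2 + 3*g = (g)*(g^2 + 4*g + 3) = g*(g + 1)*(g + 3)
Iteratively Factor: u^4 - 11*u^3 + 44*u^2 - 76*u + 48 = (u - 3)*(u^3 - 8*u^2 + 20*u - 16) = (u - 4)*(u - 3)*(u^2 - 4*u + 4) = (u - 4)*(u - 3)*(u - 2)*(u - 2)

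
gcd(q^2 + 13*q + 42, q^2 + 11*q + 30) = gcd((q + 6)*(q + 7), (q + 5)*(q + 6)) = q + 6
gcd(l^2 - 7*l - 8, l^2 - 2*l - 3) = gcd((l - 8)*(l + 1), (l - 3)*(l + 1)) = l + 1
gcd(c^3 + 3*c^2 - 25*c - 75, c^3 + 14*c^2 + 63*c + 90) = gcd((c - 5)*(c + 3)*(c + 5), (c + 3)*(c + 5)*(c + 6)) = c^2 + 8*c + 15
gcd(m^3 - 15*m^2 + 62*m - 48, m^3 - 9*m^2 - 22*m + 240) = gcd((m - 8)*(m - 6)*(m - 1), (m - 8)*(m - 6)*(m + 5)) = m^2 - 14*m + 48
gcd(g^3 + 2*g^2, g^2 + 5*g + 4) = 1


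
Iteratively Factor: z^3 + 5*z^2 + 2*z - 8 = (z - 1)*(z^2 + 6*z + 8) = (z - 1)*(z + 2)*(z + 4)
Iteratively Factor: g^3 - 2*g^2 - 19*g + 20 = (g + 4)*(g^2 - 6*g + 5) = (g - 1)*(g + 4)*(g - 5)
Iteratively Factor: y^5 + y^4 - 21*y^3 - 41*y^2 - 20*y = (y)*(y^4 + y^3 - 21*y^2 - 41*y - 20) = y*(y + 1)*(y^3 - 21*y - 20) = y*(y - 5)*(y + 1)*(y^2 + 5*y + 4) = y*(y - 5)*(y + 1)*(y + 4)*(y + 1)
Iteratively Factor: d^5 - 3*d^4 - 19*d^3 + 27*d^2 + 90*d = (d + 3)*(d^4 - 6*d^3 - d^2 + 30*d) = d*(d + 3)*(d^3 - 6*d^2 - d + 30) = d*(d - 5)*(d + 3)*(d^2 - d - 6) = d*(d - 5)*(d - 3)*(d + 3)*(d + 2)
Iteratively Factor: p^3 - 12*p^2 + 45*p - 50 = (p - 5)*(p^2 - 7*p + 10) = (p - 5)*(p - 2)*(p - 5)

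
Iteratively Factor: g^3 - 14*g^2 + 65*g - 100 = (g - 4)*(g^2 - 10*g + 25) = (g - 5)*(g - 4)*(g - 5)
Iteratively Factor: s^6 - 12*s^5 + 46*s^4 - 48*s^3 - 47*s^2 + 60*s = (s - 5)*(s^5 - 7*s^4 + 11*s^3 + 7*s^2 - 12*s) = (s - 5)*(s - 4)*(s^4 - 3*s^3 - s^2 + 3*s) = (s - 5)*(s - 4)*(s - 3)*(s^3 - s) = (s - 5)*(s - 4)*(s - 3)*(s - 1)*(s^2 + s) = s*(s - 5)*(s - 4)*(s - 3)*(s - 1)*(s + 1)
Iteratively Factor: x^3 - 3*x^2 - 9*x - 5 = (x - 5)*(x^2 + 2*x + 1) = (x - 5)*(x + 1)*(x + 1)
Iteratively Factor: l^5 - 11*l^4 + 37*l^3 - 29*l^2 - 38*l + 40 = (l - 2)*(l^4 - 9*l^3 + 19*l^2 + 9*l - 20) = (l - 2)*(l + 1)*(l^3 - 10*l^2 + 29*l - 20) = (l - 4)*(l - 2)*(l + 1)*(l^2 - 6*l + 5) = (l - 5)*(l - 4)*(l - 2)*(l + 1)*(l - 1)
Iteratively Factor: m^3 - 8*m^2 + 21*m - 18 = (m - 2)*(m^2 - 6*m + 9) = (m - 3)*(m - 2)*(m - 3)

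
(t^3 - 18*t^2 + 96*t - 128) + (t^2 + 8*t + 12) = t^3 - 17*t^2 + 104*t - 116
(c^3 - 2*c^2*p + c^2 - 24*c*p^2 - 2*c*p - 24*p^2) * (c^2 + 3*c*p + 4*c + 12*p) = c^5 + c^4*p + 5*c^4 - 30*c^3*p^2 + 5*c^3*p + 4*c^3 - 72*c^2*p^3 - 150*c^2*p^2 + 4*c^2*p - 360*c*p^3 - 120*c*p^2 - 288*p^3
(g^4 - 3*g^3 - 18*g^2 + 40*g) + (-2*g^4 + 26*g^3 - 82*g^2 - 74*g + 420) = -g^4 + 23*g^3 - 100*g^2 - 34*g + 420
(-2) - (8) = -10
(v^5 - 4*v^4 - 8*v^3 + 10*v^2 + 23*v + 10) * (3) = 3*v^5 - 12*v^4 - 24*v^3 + 30*v^2 + 69*v + 30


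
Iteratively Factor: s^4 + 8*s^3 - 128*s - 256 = (s + 4)*(s^3 + 4*s^2 - 16*s - 64) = (s + 4)^2*(s^2 - 16) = (s + 4)^3*(s - 4)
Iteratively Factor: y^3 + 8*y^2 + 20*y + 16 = (y + 2)*(y^2 + 6*y + 8) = (y + 2)*(y + 4)*(y + 2)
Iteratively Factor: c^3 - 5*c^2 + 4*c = (c)*(c^2 - 5*c + 4) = c*(c - 1)*(c - 4)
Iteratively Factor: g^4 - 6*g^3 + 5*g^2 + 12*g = (g - 3)*(g^3 - 3*g^2 - 4*g) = g*(g - 3)*(g^2 - 3*g - 4) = g*(g - 3)*(g + 1)*(g - 4)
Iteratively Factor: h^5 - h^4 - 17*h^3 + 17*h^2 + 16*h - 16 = (h + 4)*(h^4 - 5*h^3 + 3*h^2 + 5*h - 4) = (h - 4)*(h + 4)*(h^3 - h^2 - h + 1) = (h - 4)*(h - 1)*(h + 4)*(h^2 - 1) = (h - 4)*(h - 1)^2*(h + 4)*(h + 1)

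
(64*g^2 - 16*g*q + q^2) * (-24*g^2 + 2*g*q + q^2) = -1536*g^4 + 512*g^3*q + 8*g^2*q^2 - 14*g*q^3 + q^4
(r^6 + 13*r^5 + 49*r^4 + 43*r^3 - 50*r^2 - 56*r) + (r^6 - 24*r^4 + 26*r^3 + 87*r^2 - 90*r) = 2*r^6 + 13*r^5 + 25*r^4 + 69*r^3 + 37*r^2 - 146*r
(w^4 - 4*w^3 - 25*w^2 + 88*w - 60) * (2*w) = 2*w^5 - 8*w^4 - 50*w^3 + 176*w^2 - 120*w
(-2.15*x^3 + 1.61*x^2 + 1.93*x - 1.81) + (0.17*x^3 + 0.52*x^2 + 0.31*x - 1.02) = -1.98*x^3 + 2.13*x^2 + 2.24*x - 2.83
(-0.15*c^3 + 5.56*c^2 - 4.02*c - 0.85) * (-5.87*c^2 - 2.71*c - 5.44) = 0.8805*c^5 - 32.2307*c^4 + 9.3458*c^3 - 14.3627*c^2 + 24.1723*c + 4.624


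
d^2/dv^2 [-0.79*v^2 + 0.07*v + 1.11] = -1.58000000000000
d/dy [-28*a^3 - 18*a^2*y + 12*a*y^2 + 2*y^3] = -18*a^2 + 24*a*y + 6*y^2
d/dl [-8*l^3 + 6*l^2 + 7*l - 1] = -24*l^2 + 12*l + 7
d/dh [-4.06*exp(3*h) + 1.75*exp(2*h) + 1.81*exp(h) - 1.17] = (-12.18*exp(2*h) + 3.5*exp(h) + 1.81)*exp(h)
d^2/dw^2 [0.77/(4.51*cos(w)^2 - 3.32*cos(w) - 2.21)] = (62.647508*(1 - cos(w)^2)^2 - 34.588092*cos(w)^3 + 70.50967*cos(w)^2 + 63.52654*cos(w) - 94.971338)/(-4.51*cos(w)^2 + 3.32*cos(w) + 2.21)^3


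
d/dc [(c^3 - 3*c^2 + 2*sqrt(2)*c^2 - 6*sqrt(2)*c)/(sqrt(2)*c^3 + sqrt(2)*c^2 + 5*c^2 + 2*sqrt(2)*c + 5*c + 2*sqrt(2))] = (c^4 + 4*sqrt(2)*c^4 + 4*sqrt(2)*c^3 + 34*c^3 + 5*c^2 + 40*sqrt(2)*c^2 - 12*sqrt(2)*c + 16*c - 24)/(2*c^6 + 4*c^5 + 10*sqrt(2)*c^5 + 20*sqrt(2)*c^4 + 35*c^4 + 30*sqrt(2)*c^3 + 66*c^3 + 41*c^2 + 40*sqrt(2)*c^2 + 16*c + 20*sqrt(2)*c + 8)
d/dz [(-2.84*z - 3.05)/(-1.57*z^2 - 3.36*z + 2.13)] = (4.4588*z^2 + 9.5424*z - (2.84*z + 3.05)*(3.14*z + 3.36) - 6.0492)/(1.57*z^2 + 3.36*z - 2.13)^2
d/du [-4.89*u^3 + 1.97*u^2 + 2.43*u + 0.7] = -14.67*u^2 + 3.94*u + 2.43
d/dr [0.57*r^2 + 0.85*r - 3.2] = 1.14*r + 0.85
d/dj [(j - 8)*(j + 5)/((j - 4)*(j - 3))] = 4*(-j^2 + 26*j - 79)/(j^4 - 14*j^3 + 73*j^2 - 168*j + 144)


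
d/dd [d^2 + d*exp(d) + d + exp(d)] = d*exp(d) + 2*d + 2*exp(d) + 1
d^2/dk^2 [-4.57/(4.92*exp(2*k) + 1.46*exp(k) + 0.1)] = (-4.57*(9.84*exp(k) + 1.46)*(19.68*exp(k) + 2.92)*exp(k) + (89.9376*exp(k) + 6.6722)*(4.92*exp(2*k) + 1.46*exp(k) + 0.1))*exp(k)/(4.92*exp(2*k) + 1.46*exp(k) + 0.1)^3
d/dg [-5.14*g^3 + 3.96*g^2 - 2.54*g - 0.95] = -15.42*g^2 + 7.92*g - 2.54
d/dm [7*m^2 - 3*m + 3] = 14*m - 3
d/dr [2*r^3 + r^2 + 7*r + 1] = 6*r^2 + 2*r + 7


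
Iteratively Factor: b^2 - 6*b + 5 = (b - 5)*(b - 1)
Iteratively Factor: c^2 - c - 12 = (c + 3)*(c - 4)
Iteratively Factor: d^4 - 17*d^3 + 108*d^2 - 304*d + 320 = (d - 4)*(d^3 - 13*d^2 + 56*d - 80) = (d - 4)^2*(d^2 - 9*d + 20) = (d - 5)*(d - 4)^2*(d - 4)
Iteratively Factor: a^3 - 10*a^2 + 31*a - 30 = (a - 2)*(a^2 - 8*a + 15) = (a - 3)*(a - 2)*(a - 5)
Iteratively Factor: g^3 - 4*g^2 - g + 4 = (g - 1)*(g^2 - 3*g - 4) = (g - 4)*(g - 1)*(g + 1)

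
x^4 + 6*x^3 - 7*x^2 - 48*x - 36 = (x - 3)*(x + 1)*(x + 2)*(x + 6)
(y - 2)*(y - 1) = y^2 - 3*y + 2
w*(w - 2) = w^2 - 2*w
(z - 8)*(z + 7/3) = z^2 - 17*z/3 - 56/3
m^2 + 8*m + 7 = (m + 1)*(m + 7)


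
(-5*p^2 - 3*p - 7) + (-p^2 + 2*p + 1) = -6*p^2 - p - 6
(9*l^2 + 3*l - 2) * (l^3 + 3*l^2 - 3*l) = 9*l^5 + 30*l^4 - 20*l^3 - 15*l^2 + 6*l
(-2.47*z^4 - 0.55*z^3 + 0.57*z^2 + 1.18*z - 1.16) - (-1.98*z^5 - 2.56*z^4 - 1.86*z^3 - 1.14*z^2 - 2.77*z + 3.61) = 1.98*z^5 + 0.0899999999999999*z^4 + 1.31*z^3 + 1.71*z^2 + 3.95*z - 4.77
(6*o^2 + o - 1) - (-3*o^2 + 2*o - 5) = 9*o^2 - o + 4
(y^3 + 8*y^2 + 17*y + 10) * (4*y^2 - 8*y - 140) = 4*y^5 + 24*y^4 - 136*y^3 - 1216*y^2 - 2460*y - 1400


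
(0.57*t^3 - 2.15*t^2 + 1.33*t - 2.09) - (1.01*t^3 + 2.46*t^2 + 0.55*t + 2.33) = -0.44*t^3 - 4.61*t^2 + 0.78*t - 4.42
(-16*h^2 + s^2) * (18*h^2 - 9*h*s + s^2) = -288*h^4 + 144*h^3*s + 2*h^2*s^2 - 9*h*s^3 + s^4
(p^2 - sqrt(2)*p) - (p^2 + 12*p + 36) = -12*p - sqrt(2)*p - 36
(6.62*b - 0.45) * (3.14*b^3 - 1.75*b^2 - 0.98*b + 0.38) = 20.7868*b^4 - 12.998*b^3 - 5.7001*b^2 + 2.9566*b - 0.171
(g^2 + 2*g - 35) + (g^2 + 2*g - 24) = 2*g^2 + 4*g - 59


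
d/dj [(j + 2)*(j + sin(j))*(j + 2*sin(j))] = (j + 2)*(j + sin(j))*(2*cos(j) + 1) + (j + 2)*(j + 2*sin(j))*(cos(j) + 1) + (j + sin(j))*(j + 2*sin(j))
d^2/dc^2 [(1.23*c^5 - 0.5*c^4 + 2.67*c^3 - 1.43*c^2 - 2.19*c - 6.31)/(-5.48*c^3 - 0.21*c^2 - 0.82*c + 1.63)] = (-73.8747839999999*c^9 - 8.49290400000001*c^8 - 33.4882260000002*c^7 + 128.141228*c^6 + 491.554626*c^5 + 2014.585056*c^4 + 193.559076*c^3 + 446.83146*c^2 + 306.63444*c + 26.258556)/(164.566592*c^9 + 18.919152*c^8 + 74.599788*c^7 - 141.177459*c^6 - 0.0920820000000005*c^5 - 43.739445*c^4 + 42.546688*c^3 - 1.614189*c^2 + 6.535974*c - 4.330747)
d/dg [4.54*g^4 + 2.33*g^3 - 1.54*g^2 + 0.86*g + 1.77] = 18.16*g^3 + 6.99*g^2 - 3.08*g + 0.86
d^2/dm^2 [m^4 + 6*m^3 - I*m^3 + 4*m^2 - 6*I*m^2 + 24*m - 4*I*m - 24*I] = 12*m^2 + 6*m*(6 - I) + 8 - 12*I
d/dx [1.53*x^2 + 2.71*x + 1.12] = 3.06*x + 2.71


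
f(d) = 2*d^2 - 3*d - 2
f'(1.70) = 3.80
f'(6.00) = 21.00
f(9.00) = 133.00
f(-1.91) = 11.03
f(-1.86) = 10.50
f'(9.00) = 33.00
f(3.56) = 12.67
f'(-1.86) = -10.44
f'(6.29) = 22.16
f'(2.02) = 5.08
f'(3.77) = 12.08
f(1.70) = -1.32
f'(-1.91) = -10.64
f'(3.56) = 11.24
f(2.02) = 0.10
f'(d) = 4*d - 3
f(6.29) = 58.26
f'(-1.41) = -8.64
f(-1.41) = 6.21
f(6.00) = 52.00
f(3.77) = 15.12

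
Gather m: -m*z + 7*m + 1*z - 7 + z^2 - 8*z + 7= m*(7 - z) + z^2 - 7*z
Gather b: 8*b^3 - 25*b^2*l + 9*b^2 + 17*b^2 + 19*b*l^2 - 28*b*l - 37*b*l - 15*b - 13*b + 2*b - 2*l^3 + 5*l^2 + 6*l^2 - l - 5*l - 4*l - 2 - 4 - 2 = 8*b^3 + b^2*(26 - 25*l) + b*(19*l^2 - 65*l - 26) - 2*l^3 + 11*l^2 - 10*l - 8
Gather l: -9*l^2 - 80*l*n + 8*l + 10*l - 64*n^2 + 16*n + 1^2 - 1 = -9*l^2 + l*(18 - 80*n) - 64*n^2 + 16*n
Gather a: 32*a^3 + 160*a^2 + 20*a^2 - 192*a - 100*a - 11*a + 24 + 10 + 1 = 32*a^3 + 180*a^2 - 303*a + 35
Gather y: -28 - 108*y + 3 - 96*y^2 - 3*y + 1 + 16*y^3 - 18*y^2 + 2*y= 16*y^3 - 114*y^2 - 109*y - 24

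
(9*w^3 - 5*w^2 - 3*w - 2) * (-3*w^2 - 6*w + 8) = -27*w^5 - 39*w^4 + 111*w^3 - 16*w^2 - 12*w - 16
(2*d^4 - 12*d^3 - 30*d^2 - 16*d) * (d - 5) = 2*d^5 - 22*d^4 + 30*d^3 + 134*d^2 + 80*d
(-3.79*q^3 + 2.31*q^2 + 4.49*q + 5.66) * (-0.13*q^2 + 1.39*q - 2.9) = 0.4927*q^5 - 5.5684*q^4 + 13.6182*q^3 - 1.1937*q^2 - 5.1536*q - 16.414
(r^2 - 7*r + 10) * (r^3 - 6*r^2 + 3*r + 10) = r^5 - 13*r^4 + 55*r^3 - 71*r^2 - 40*r + 100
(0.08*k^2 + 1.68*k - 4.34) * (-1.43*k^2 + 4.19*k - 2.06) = -0.1144*k^4 - 2.0672*k^3 + 13.0806*k^2 - 21.6454*k + 8.9404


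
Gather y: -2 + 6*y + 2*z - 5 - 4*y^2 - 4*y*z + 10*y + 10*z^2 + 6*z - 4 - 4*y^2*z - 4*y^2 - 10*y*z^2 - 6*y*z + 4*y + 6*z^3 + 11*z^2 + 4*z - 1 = y^2*(-4*z - 8) + y*(-10*z^2 - 10*z + 20) + 6*z^3 + 21*z^2 + 12*z - 12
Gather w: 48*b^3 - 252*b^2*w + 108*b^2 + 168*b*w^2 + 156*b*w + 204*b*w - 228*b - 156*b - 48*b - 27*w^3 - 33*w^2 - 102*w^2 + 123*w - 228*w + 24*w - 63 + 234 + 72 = 48*b^3 + 108*b^2 - 432*b - 27*w^3 + w^2*(168*b - 135) + w*(-252*b^2 + 360*b - 81) + 243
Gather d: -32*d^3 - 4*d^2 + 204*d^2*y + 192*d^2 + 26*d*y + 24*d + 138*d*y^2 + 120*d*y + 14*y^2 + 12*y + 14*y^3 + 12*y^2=-32*d^3 + d^2*(204*y + 188) + d*(138*y^2 + 146*y + 24) + 14*y^3 + 26*y^2 + 12*y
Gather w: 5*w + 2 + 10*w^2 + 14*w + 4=10*w^2 + 19*w + 6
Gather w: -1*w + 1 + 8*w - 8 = 7*w - 7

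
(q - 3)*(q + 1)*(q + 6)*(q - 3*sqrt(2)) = q^4 - 3*sqrt(2)*q^3 + 4*q^3 - 12*sqrt(2)*q^2 - 15*q^2 - 18*q + 45*sqrt(2)*q + 54*sqrt(2)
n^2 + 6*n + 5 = (n + 1)*(n + 5)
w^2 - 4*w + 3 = (w - 3)*(w - 1)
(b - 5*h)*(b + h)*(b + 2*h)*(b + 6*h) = b^4 + 4*b^3*h - 25*b^2*h^2 - 88*b*h^3 - 60*h^4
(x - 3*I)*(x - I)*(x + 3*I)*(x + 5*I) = x^4 + 4*I*x^3 + 14*x^2 + 36*I*x + 45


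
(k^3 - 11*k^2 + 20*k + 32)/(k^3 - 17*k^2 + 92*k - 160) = (k + 1)/(k - 5)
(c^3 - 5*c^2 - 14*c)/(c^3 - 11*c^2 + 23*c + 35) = c*(c + 2)/(c^2 - 4*c - 5)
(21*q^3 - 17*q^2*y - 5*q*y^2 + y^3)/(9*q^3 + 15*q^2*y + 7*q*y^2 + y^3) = (7*q^2 - 8*q*y + y^2)/(3*q^2 + 4*q*y + y^2)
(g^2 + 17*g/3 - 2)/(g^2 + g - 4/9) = 3*(g + 6)/(3*g + 4)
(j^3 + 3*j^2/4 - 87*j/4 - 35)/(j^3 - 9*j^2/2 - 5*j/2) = (4*j^2 + 23*j + 28)/(2*j*(2*j + 1))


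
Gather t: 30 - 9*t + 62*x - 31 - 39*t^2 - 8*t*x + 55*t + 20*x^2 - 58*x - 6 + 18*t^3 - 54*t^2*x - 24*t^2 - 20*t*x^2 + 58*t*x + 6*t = 18*t^3 + t^2*(-54*x - 63) + t*(-20*x^2 + 50*x + 52) + 20*x^2 + 4*x - 7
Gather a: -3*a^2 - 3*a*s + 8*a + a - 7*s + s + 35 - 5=-3*a^2 + a*(9 - 3*s) - 6*s + 30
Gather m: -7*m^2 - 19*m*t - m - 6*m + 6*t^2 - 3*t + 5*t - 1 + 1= -7*m^2 + m*(-19*t - 7) + 6*t^2 + 2*t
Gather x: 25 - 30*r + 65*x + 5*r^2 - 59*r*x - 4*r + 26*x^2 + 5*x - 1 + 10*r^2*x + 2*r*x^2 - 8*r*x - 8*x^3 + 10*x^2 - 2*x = 5*r^2 - 34*r - 8*x^3 + x^2*(2*r + 36) + x*(10*r^2 - 67*r + 68) + 24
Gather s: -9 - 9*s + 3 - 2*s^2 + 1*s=-2*s^2 - 8*s - 6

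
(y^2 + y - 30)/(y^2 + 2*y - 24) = (y - 5)/(y - 4)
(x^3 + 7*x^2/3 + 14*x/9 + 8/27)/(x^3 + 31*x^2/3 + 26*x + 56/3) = (x^2 + x + 2/9)/(x^2 + 9*x + 14)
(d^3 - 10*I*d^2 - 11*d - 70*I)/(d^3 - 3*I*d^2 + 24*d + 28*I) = (d - 5*I)/(d + 2*I)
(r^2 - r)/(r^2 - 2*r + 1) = r/(r - 1)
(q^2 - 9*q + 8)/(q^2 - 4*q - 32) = (q - 1)/(q + 4)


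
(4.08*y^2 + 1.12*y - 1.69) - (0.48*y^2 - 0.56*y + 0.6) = 3.6*y^2 + 1.68*y - 2.29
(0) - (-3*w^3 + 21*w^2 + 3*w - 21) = 3*w^3 - 21*w^2 - 3*w + 21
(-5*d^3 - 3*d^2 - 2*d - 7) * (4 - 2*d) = 10*d^4 - 14*d^3 - 8*d^2 + 6*d - 28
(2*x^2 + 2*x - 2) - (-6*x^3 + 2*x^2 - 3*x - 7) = 6*x^3 + 5*x + 5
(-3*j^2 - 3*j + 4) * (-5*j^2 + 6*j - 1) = 15*j^4 - 3*j^3 - 35*j^2 + 27*j - 4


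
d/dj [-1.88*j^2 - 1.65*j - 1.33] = -3.76*j - 1.65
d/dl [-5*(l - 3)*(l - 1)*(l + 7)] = -15*l^2 - 30*l + 125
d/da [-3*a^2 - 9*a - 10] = -6*a - 9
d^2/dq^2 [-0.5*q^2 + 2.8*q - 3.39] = -1.00000000000000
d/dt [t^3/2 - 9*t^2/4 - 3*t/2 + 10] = 3*t^2/2 - 9*t/2 - 3/2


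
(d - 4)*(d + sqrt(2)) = d^2 - 4*d + sqrt(2)*d - 4*sqrt(2)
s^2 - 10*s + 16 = (s - 8)*(s - 2)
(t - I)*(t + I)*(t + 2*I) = t^3 + 2*I*t^2 + t + 2*I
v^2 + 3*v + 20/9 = (v + 4/3)*(v + 5/3)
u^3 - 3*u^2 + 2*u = u*(u - 2)*(u - 1)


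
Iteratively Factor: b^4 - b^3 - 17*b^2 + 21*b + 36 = (b + 1)*(b^3 - 2*b^2 - 15*b + 36) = (b - 3)*(b + 1)*(b^2 + b - 12) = (b - 3)^2*(b + 1)*(b + 4)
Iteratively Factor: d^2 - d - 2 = (d + 1)*(d - 2)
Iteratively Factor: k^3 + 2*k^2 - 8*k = (k)*(k^2 + 2*k - 8) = k*(k + 4)*(k - 2)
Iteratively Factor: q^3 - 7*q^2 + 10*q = (q)*(q^2 - 7*q + 10) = q*(q - 5)*(q - 2)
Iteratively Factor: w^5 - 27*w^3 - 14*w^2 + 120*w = (w + 3)*(w^4 - 3*w^3 - 18*w^2 + 40*w) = (w - 2)*(w + 3)*(w^3 - w^2 - 20*w) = (w - 5)*(w - 2)*(w + 3)*(w^2 + 4*w) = (w - 5)*(w - 2)*(w + 3)*(w + 4)*(w)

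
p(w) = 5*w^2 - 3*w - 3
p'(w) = 10*w - 3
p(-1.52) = 13.11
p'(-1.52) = -18.20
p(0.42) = -3.38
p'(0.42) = 1.20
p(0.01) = -3.03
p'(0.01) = -2.90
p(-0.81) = 2.71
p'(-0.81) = -11.10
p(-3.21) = 58.15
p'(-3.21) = -35.10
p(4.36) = 78.97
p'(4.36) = 40.60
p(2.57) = 22.31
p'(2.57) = 22.70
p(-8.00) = 341.00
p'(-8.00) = -83.00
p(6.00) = 159.00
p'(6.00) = 57.00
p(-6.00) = 195.00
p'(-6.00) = -63.00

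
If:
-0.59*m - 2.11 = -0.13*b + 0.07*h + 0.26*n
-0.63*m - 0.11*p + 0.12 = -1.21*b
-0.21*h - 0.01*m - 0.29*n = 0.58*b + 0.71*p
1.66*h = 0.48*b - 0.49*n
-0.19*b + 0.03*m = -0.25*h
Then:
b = -2.46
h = -1.29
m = -4.83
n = 1.97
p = 1.66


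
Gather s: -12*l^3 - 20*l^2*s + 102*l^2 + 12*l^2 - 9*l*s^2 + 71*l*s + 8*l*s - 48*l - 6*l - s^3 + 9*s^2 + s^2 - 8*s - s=-12*l^3 + 114*l^2 - 54*l - s^3 + s^2*(10 - 9*l) + s*(-20*l^2 + 79*l - 9)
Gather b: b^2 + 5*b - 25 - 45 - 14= b^2 + 5*b - 84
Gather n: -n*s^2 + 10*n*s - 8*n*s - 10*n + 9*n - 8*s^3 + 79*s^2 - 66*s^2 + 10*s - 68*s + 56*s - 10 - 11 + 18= n*(-s^2 + 2*s - 1) - 8*s^3 + 13*s^2 - 2*s - 3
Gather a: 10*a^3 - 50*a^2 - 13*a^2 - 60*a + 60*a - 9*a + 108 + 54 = 10*a^3 - 63*a^2 - 9*a + 162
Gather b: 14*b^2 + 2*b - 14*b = 14*b^2 - 12*b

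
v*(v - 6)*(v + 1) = v^3 - 5*v^2 - 6*v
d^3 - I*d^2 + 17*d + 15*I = (d - 5*I)*(d + I)*(d + 3*I)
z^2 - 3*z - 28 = (z - 7)*(z + 4)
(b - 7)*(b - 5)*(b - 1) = b^3 - 13*b^2 + 47*b - 35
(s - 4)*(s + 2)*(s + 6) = s^3 + 4*s^2 - 20*s - 48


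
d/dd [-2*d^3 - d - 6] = -6*d^2 - 1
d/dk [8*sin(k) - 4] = 8*cos(k)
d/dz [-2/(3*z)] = 2/(3*z^2)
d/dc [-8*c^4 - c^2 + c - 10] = -32*c^3 - 2*c + 1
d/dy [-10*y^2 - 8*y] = -20*y - 8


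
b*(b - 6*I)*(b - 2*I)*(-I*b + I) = -I*b^4 - 8*b^3 + I*b^3 + 8*b^2 + 12*I*b^2 - 12*I*b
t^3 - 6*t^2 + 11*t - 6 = (t - 3)*(t - 2)*(t - 1)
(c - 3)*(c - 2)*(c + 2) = c^3 - 3*c^2 - 4*c + 12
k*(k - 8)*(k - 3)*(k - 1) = k^4 - 12*k^3 + 35*k^2 - 24*k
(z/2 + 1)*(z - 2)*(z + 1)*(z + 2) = z^4/2 + 3*z^3/2 - z^2 - 6*z - 4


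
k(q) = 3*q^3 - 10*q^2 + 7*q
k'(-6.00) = 451.00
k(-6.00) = -1050.00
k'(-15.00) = 2332.00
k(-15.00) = -12480.00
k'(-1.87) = 75.87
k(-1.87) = -67.68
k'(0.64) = -2.11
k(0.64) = 1.17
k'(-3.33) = 173.40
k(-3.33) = -244.98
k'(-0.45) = 17.82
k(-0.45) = -5.45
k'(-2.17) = 92.78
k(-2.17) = -92.93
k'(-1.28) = 47.35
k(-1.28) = -31.64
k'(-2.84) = 136.39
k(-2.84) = -169.25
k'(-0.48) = 18.67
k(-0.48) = -6.00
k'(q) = 9*q^2 - 20*q + 7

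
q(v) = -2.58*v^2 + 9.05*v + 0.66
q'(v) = 9.05 - 5.16*v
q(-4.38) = -88.47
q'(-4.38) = 31.65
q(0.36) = 3.58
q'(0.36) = 7.19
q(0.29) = 3.07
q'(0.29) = 7.55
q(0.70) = 5.73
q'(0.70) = 5.44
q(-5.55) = -129.04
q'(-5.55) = 37.69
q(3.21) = 3.13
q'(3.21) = -7.51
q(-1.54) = -19.40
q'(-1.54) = 17.00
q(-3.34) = -58.35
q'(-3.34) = 26.28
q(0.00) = 0.66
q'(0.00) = 9.05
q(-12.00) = -479.46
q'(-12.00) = 70.97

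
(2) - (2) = 0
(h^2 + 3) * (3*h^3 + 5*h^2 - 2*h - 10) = 3*h^5 + 5*h^4 + 7*h^3 + 5*h^2 - 6*h - 30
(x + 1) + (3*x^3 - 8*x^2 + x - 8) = 3*x^3 - 8*x^2 + 2*x - 7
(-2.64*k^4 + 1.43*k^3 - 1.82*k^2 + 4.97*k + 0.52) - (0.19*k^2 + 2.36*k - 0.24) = -2.64*k^4 + 1.43*k^3 - 2.01*k^2 + 2.61*k + 0.76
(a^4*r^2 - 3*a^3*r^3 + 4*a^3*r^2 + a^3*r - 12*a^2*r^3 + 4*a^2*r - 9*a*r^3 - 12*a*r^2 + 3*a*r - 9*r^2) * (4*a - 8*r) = 4*a^5*r^2 - 20*a^4*r^3 + 16*a^4*r^2 + 4*a^4*r + 24*a^3*r^4 - 80*a^3*r^3 - 8*a^3*r^2 + 16*a^3*r + 96*a^2*r^4 - 36*a^2*r^3 - 80*a^2*r^2 + 12*a^2*r + 72*a*r^4 + 96*a*r^3 - 60*a*r^2 + 72*r^3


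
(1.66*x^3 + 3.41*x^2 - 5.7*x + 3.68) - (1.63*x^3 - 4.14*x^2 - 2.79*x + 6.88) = 0.03*x^3 + 7.55*x^2 - 2.91*x - 3.2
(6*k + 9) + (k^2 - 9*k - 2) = k^2 - 3*k + 7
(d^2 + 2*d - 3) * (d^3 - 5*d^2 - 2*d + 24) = d^5 - 3*d^4 - 15*d^3 + 35*d^2 + 54*d - 72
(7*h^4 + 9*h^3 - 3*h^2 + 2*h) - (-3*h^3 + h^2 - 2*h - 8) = 7*h^4 + 12*h^3 - 4*h^2 + 4*h + 8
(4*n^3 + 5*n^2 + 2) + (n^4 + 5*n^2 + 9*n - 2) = n^4 + 4*n^3 + 10*n^2 + 9*n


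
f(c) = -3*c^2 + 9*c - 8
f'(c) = 9 - 6*c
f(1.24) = -1.45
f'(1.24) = 1.56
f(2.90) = -7.13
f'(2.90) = -8.40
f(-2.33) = -45.26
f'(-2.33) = 22.98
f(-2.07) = -39.48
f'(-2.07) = 21.42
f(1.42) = -1.27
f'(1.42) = 0.48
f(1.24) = -1.45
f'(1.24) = 1.56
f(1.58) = -1.27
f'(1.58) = -0.48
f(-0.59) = -14.35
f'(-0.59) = 12.54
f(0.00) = -8.00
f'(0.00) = 9.00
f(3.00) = -8.00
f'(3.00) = -9.00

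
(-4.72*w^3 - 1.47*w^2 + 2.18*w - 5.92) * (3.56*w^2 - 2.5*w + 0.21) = -16.8032*w^5 + 6.5668*w^4 + 10.4446*w^3 - 26.8339*w^2 + 15.2578*w - 1.2432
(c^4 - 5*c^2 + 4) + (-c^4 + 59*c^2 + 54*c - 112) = 54*c^2 + 54*c - 108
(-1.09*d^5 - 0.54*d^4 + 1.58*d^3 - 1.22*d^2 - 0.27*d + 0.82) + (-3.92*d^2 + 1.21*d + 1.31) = -1.09*d^5 - 0.54*d^4 + 1.58*d^3 - 5.14*d^2 + 0.94*d + 2.13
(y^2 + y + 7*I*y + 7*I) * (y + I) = y^3 + y^2 + 8*I*y^2 - 7*y + 8*I*y - 7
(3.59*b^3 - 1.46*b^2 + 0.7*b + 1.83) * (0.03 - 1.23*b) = -4.4157*b^4 + 1.9035*b^3 - 0.9048*b^2 - 2.2299*b + 0.0549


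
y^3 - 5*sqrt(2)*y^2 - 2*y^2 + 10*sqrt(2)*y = y*(y - 2)*(y - 5*sqrt(2))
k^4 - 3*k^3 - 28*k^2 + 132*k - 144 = (k - 4)*(k - 3)*(k - 2)*(k + 6)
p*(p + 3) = p^2 + 3*p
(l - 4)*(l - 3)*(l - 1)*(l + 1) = l^4 - 7*l^3 + 11*l^2 + 7*l - 12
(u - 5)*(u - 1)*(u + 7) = u^3 + u^2 - 37*u + 35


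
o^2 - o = o*(o - 1)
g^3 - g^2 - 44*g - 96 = (g - 8)*(g + 3)*(g + 4)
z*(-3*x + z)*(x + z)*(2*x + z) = -6*x^3*z - 7*x^2*z^2 + z^4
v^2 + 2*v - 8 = (v - 2)*(v + 4)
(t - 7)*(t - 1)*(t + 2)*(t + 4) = t^4 - 2*t^3 - 33*t^2 - 22*t + 56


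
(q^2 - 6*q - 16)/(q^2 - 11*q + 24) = (q + 2)/(q - 3)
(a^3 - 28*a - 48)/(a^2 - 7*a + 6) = (a^2 + 6*a + 8)/(a - 1)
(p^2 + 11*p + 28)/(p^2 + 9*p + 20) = (p + 7)/(p + 5)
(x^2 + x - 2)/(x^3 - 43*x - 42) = (-x^2 - x + 2)/(-x^3 + 43*x + 42)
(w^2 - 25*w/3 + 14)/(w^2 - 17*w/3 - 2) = (3*w - 7)/(3*w + 1)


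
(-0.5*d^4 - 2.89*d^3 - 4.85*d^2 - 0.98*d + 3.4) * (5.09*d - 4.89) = -2.545*d^5 - 12.2651*d^4 - 10.5544*d^3 + 18.7283*d^2 + 22.0982*d - 16.626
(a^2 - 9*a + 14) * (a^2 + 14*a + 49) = a^4 + 5*a^3 - 63*a^2 - 245*a + 686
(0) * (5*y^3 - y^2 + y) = 0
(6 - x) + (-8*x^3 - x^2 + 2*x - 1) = -8*x^3 - x^2 + x + 5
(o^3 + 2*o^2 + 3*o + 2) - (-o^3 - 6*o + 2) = 2*o^3 + 2*o^2 + 9*o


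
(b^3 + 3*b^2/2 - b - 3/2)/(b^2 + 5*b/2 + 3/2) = b - 1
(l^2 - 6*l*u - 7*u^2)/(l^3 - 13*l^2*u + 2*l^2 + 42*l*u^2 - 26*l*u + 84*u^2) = (-l - u)/(-l^2 + 6*l*u - 2*l + 12*u)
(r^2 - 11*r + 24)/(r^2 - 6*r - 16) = (r - 3)/(r + 2)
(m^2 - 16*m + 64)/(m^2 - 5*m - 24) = (m - 8)/(m + 3)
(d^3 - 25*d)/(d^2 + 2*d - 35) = d*(d + 5)/(d + 7)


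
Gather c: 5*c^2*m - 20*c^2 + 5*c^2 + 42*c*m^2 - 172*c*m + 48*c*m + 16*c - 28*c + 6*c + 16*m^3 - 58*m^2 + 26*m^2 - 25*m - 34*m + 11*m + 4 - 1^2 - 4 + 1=c^2*(5*m - 15) + c*(42*m^2 - 124*m - 6) + 16*m^3 - 32*m^2 - 48*m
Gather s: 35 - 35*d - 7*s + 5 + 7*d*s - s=-35*d + s*(7*d - 8) + 40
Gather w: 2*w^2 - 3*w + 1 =2*w^2 - 3*w + 1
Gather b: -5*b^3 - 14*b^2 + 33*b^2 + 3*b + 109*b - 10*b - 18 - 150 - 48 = -5*b^3 + 19*b^2 + 102*b - 216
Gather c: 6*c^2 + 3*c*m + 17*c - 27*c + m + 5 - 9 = 6*c^2 + c*(3*m - 10) + m - 4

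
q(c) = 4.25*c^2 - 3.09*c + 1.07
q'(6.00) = 47.91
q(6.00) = 135.53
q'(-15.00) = -130.59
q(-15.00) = 1003.67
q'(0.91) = 4.64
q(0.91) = 1.78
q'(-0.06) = -3.60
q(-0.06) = 1.27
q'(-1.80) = -18.39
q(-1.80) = 20.40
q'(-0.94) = -11.08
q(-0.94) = 7.73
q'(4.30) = 33.46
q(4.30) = 66.37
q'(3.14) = 23.60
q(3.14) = 33.27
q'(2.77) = 20.46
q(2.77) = 25.12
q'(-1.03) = -11.84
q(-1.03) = 8.76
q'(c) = 8.5*c - 3.09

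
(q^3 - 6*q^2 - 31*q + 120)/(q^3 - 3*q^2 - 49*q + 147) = (q^2 - 3*q - 40)/(q^2 - 49)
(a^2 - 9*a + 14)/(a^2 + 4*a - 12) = (a - 7)/(a + 6)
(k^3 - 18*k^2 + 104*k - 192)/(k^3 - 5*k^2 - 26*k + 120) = (k - 8)/(k + 5)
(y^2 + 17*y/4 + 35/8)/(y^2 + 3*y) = (8*y^2 + 34*y + 35)/(8*y*(y + 3))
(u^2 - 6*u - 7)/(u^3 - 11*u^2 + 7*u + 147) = (u + 1)/(u^2 - 4*u - 21)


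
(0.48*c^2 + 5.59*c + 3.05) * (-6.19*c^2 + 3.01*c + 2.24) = -2.9712*c^4 - 33.1573*c^3 - 0.978400000000004*c^2 + 21.7021*c + 6.832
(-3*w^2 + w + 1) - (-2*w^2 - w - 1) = -w^2 + 2*w + 2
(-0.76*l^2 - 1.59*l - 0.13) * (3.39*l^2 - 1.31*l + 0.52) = -2.5764*l^4 - 4.3945*l^3 + 1.247*l^2 - 0.6565*l - 0.0676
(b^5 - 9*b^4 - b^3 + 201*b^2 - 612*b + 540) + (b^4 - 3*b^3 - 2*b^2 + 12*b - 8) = b^5 - 8*b^4 - 4*b^3 + 199*b^2 - 600*b + 532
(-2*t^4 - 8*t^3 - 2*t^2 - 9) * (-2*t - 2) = 4*t^5 + 20*t^4 + 20*t^3 + 4*t^2 + 18*t + 18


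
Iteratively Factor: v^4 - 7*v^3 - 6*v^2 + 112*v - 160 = (v - 5)*(v^3 - 2*v^2 - 16*v + 32) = (v - 5)*(v + 4)*(v^2 - 6*v + 8) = (v - 5)*(v - 2)*(v + 4)*(v - 4)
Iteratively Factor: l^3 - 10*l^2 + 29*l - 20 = (l - 1)*(l^2 - 9*l + 20) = (l - 5)*(l - 1)*(l - 4)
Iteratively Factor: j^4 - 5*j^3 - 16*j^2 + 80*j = (j + 4)*(j^3 - 9*j^2 + 20*j) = (j - 4)*(j + 4)*(j^2 - 5*j) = (j - 5)*(j - 4)*(j + 4)*(j)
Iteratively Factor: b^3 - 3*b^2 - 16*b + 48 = (b + 4)*(b^2 - 7*b + 12) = (b - 3)*(b + 4)*(b - 4)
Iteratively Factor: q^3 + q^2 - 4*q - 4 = (q + 2)*(q^2 - q - 2) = (q - 2)*(q + 2)*(q + 1)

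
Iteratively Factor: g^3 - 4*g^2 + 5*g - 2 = (g - 1)*(g^2 - 3*g + 2) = (g - 2)*(g - 1)*(g - 1)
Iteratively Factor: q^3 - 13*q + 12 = (q - 1)*(q^2 + q - 12) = (q - 3)*(q - 1)*(q + 4)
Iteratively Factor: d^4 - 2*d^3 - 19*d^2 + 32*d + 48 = (d + 4)*(d^3 - 6*d^2 + 5*d + 12) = (d - 3)*(d + 4)*(d^2 - 3*d - 4) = (d - 4)*(d - 3)*(d + 4)*(d + 1)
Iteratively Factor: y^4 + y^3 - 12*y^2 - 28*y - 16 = (y + 2)*(y^3 - y^2 - 10*y - 8) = (y + 1)*(y + 2)*(y^2 - 2*y - 8) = (y - 4)*(y + 1)*(y + 2)*(y + 2)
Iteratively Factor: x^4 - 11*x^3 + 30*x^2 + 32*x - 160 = (x - 4)*(x^3 - 7*x^2 + 2*x + 40) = (x - 4)^2*(x^2 - 3*x - 10) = (x - 5)*(x - 4)^2*(x + 2)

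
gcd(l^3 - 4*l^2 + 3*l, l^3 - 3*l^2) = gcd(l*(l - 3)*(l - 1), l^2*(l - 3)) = l^2 - 3*l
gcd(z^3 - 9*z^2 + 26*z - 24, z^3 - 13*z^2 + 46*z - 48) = z^2 - 5*z + 6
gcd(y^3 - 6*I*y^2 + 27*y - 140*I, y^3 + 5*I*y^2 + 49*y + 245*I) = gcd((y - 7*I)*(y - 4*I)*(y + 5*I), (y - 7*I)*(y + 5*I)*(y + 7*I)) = y^2 - 2*I*y + 35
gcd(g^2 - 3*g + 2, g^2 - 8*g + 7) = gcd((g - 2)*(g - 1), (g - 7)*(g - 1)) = g - 1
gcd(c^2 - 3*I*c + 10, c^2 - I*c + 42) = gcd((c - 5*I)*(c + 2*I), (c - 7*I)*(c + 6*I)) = 1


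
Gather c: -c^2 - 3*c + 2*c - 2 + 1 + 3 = -c^2 - c + 2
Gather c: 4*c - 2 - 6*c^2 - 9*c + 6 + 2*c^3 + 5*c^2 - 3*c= 2*c^3 - c^2 - 8*c + 4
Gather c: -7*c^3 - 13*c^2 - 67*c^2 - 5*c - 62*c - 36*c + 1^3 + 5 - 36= -7*c^3 - 80*c^2 - 103*c - 30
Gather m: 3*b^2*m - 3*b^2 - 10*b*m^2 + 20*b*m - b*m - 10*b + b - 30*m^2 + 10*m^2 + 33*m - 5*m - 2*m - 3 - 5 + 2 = -3*b^2 - 9*b + m^2*(-10*b - 20) + m*(3*b^2 + 19*b + 26) - 6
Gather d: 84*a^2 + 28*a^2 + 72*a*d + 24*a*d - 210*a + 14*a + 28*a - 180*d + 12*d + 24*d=112*a^2 - 168*a + d*(96*a - 144)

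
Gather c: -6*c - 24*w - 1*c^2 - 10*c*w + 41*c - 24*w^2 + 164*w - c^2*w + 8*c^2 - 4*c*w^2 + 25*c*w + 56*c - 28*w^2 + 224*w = c^2*(7 - w) + c*(-4*w^2 + 15*w + 91) - 52*w^2 + 364*w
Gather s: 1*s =s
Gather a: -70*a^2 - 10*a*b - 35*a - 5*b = -70*a^2 + a*(-10*b - 35) - 5*b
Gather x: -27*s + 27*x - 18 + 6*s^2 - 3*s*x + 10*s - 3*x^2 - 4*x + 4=6*s^2 - 17*s - 3*x^2 + x*(23 - 3*s) - 14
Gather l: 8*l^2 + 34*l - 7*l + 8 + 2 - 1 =8*l^2 + 27*l + 9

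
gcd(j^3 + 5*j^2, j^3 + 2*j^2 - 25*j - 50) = j + 5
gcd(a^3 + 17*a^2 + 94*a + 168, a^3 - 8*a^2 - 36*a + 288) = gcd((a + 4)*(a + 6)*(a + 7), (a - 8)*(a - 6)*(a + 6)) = a + 6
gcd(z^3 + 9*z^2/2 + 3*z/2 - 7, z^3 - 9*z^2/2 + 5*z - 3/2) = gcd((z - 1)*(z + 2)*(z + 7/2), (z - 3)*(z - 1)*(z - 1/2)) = z - 1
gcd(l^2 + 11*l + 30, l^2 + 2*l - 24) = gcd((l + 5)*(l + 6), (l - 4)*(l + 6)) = l + 6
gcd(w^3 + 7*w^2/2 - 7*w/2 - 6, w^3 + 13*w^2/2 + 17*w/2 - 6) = w + 4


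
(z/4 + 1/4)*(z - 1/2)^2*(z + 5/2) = z^4/4 + 5*z^3/8 - 3*z^2/16 - 13*z/32 + 5/32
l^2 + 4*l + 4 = (l + 2)^2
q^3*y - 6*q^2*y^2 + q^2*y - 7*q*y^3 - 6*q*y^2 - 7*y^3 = (q - 7*y)*(q + y)*(q*y + y)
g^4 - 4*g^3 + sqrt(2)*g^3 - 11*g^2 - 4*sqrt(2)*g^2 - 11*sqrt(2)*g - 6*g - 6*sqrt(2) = (g - 6)*(g + 1)^2*(g + sqrt(2))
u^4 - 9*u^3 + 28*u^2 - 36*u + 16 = (u - 4)*(u - 2)^2*(u - 1)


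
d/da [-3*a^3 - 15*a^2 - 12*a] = -9*a^2 - 30*a - 12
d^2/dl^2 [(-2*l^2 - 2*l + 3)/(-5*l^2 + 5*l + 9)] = 2*(100*l^3 + 45*l^2 + 495*l - 138)/(125*l^6 - 375*l^5 - 300*l^4 + 1225*l^3 + 540*l^2 - 1215*l - 729)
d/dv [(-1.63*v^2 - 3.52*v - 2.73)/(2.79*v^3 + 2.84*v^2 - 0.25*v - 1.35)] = (4.5477*v^4 + 19.6416*v^3 + 33.2544*v^2 + 19.9074*v + 4.0695)/(7.7841*v^6 + 15.8472*v^5 + 6.6706*v^4 - 8.953*v^3 - 7.6055*v^2 + 0.675*v + 1.8225)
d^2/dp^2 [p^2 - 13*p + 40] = 2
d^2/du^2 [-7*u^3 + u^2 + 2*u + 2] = 2 - 42*u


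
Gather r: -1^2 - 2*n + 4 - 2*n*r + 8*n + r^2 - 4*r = 6*n + r^2 + r*(-2*n - 4) + 3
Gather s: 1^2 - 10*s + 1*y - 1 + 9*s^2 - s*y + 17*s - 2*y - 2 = 9*s^2 + s*(7 - y) - y - 2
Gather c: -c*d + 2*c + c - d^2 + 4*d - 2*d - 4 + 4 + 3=c*(3 - d) - d^2 + 2*d + 3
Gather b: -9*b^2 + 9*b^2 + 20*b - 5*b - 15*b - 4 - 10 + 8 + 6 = 0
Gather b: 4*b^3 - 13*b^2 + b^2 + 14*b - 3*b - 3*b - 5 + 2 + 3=4*b^3 - 12*b^2 + 8*b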